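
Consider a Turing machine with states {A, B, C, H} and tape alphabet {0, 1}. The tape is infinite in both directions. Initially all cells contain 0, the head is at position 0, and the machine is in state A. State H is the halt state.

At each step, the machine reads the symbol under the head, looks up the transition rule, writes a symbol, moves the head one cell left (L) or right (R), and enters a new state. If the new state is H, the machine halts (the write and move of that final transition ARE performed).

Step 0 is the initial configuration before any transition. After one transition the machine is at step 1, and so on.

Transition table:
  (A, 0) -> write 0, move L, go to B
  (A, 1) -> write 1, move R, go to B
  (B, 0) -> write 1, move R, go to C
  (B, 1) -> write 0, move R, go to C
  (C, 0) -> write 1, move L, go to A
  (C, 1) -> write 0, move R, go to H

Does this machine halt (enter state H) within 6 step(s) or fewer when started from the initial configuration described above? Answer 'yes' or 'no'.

Step 1: in state A at pos 0, read 0 -> (A,0)->write 0,move L,goto B. Now: state=B, head=-1, tape[-2..1]=0000 (head:  ^)
Step 2: in state B at pos -1, read 0 -> (B,0)->write 1,move R,goto C. Now: state=C, head=0, tape[-2..1]=0100 (head:   ^)
Step 3: in state C at pos 0, read 0 -> (C,0)->write 1,move L,goto A. Now: state=A, head=-1, tape[-2..1]=0110 (head:  ^)
Step 4: in state A at pos -1, read 1 -> (A,1)->write 1,move R,goto B. Now: state=B, head=0, tape[-2..1]=0110 (head:   ^)
Step 5: in state B at pos 0, read 1 -> (B,1)->write 0,move R,goto C. Now: state=C, head=1, tape[-2..2]=01000 (head:    ^)
Step 6: in state C at pos 1, read 0 -> (C,0)->write 1,move L,goto A. Now: state=A, head=0, tape[-2..2]=01010 (head:   ^)
After 6 step(s): state = A (not H) -> not halted within 6 -> no

Answer: no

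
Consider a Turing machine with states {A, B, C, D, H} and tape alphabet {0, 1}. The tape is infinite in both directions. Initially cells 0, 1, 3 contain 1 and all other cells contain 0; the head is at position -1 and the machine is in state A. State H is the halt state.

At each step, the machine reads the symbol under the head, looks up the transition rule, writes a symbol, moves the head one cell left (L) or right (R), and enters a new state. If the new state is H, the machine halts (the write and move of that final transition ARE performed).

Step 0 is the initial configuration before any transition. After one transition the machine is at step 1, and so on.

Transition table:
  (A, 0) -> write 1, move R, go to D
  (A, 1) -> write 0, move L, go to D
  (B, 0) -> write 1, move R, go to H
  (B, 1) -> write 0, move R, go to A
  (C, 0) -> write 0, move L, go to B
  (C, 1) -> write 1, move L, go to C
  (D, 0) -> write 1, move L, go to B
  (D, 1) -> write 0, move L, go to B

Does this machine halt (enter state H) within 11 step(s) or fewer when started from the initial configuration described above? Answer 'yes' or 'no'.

Step 1: in state A at pos -1, read 0 -> (A,0)->write 1,move R,goto D. Now: state=D, head=0, tape[-2..4]=0111010 (head:   ^)
Step 2: in state D at pos 0, read 1 -> (D,1)->write 0,move L,goto B. Now: state=B, head=-1, tape[-2..4]=0101010 (head:  ^)
Step 3: in state B at pos -1, read 1 -> (B,1)->write 0,move R,goto A. Now: state=A, head=0, tape[-2..4]=0001010 (head:   ^)
Step 4: in state A at pos 0, read 0 -> (A,0)->write 1,move R,goto D. Now: state=D, head=1, tape[-2..4]=0011010 (head:    ^)
Step 5: in state D at pos 1, read 1 -> (D,1)->write 0,move L,goto B. Now: state=B, head=0, tape[-2..4]=0010010 (head:   ^)
Step 6: in state B at pos 0, read 1 -> (B,1)->write 0,move R,goto A. Now: state=A, head=1, tape[-2..4]=0000010 (head:    ^)
Step 7: in state A at pos 1, read 0 -> (A,0)->write 1,move R,goto D. Now: state=D, head=2, tape[-2..4]=0001010 (head:     ^)
Step 8: in state D at pos 2, read 0 -> (D,0)->write 1,move L,goto B. Now: state=B, head=1, tape[-2..4]=0001110 (head:    ^)
Step 9: in state B at pos 1, read 1 -> (B,1)->write 0,move R,goto A. Now: state=A, head=2, tape[-2..4]=0000110 (head:     ^)
Step 10: in state A at pos 2, read 1 -> (A,1)->write 0,move L,goto D. Now: state=D, head=1, tape[-2..4]=0000010 (head:    ^)
Step 11: in state D at pos 1, read 0 -> (D,0)->write 1,move L,goto B. Now: state=B, head=0, tape[-2..4]=0001010 (head:   ^)
After 11 step(s): state = B (not H) -> not halted within 11 -> no

Answer: no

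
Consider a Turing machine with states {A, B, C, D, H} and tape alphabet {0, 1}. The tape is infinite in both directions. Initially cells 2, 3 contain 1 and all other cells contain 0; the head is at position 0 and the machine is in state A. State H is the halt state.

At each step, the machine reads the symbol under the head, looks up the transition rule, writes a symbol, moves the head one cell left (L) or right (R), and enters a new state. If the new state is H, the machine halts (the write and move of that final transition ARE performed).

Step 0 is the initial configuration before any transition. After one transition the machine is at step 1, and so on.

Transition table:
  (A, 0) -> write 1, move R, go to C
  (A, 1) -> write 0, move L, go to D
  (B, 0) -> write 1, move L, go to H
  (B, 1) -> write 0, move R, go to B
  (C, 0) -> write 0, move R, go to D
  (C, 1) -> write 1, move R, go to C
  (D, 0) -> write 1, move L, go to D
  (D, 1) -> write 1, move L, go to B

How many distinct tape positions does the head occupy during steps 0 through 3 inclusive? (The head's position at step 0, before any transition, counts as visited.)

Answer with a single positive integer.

Step 1: in state A at pos 0, read 0 -> (A,0)->write 1,move R,goto C. Now: state=C, head=1, tape[-1..4]=010110 (head:   ^)
Step 2: in state C at pos 1, read 0 -> (C,0)->write 0,move R,goto D. Now: state=D, head=2, tape[-1..4]=010110 (head:    ^)
Step 3: in state D at pos 2, read 1 -> (D,1)->write 1,move L,goto B. Now: state=B, head=1, tape[-1..4]=010110 (head:   ^)
Head positions at steps 0..3: starting at 0, distinct positions visited = {0, 1, 2} -> 3 position(s)

Answer: 3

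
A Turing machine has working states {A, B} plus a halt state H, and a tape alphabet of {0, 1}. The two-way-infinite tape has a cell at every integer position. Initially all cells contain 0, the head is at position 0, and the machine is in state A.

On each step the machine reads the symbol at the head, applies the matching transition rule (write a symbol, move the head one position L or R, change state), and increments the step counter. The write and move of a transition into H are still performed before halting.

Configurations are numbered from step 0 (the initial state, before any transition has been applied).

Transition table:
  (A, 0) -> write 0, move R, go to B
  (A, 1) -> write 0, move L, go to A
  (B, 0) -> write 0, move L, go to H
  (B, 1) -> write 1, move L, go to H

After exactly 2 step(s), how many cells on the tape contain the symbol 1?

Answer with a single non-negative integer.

Answer: 0

Derivation:
Step 1: in state A at pos 0, read 0 -> (A,0)->write 0,move R,goto B. Now: state=B, head=1, tape[-1..2]=0000 (head:   ^)
Step 2: in state B at pos 1, read 0 -> (B,0)->write 0,move L,goto H. Now: state=H, head=0, tape[-1..2]=0000 (head:  ^)
No cell contains 1 after step 2 -> 0 cell(s)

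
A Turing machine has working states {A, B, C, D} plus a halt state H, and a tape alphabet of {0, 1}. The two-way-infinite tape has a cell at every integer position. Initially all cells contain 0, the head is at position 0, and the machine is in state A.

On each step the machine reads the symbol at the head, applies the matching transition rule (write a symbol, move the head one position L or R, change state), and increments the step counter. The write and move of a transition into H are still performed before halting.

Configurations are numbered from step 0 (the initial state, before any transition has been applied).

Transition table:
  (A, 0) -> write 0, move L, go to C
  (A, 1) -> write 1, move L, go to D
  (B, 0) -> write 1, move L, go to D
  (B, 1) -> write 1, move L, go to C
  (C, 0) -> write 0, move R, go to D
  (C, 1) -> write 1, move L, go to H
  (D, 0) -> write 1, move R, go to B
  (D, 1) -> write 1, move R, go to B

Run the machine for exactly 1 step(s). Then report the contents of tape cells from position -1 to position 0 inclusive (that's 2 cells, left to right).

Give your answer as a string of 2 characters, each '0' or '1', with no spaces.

Step 1: in state A at pos 0, read 0 -> (A,0)->write 0,move L,goto C. Now: state=C, head=-1, tape[-2..1]=0000 (head:  ^)

Answer: 00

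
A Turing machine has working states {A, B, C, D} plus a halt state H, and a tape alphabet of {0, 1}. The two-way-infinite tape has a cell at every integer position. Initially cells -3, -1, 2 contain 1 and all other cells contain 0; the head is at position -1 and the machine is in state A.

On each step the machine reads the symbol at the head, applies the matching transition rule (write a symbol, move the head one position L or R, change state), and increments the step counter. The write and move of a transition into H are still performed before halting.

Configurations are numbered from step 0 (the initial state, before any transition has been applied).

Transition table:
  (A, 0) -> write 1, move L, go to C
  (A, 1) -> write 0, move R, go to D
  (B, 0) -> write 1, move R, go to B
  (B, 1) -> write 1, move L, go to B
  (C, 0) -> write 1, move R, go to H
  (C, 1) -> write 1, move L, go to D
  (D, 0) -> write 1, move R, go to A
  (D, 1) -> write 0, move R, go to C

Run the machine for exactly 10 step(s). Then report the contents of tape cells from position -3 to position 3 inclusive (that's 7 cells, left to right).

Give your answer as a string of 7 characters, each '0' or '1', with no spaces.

Answer: 1010100

Derivation:
Step 1: in state A at pos -1, read 1 -> (A,1)->write 0,move R,goto D. Now: state=D, head=0, tape[-4..3]=01000010 (head:     ^)
Step 2: in state D at pos 0, read 0 -> (D,0)->write 1,move R,goto A. Now: state=A, head=1, tape[-4..3]=01001010 (head:      ^)
Step 3: in state A at pos 1, read 0 -> (A,0)->write 1,move L,goto C. Now: state=C, head=0, tape[-4..3]=01001110 (head:     ^)
Step 4: in state C at pos 0, read 1 -> (C,1)->write 1,move L,goto D. Now: state=D, head=-1, tape[-4..3]=01001110 (head:    ^)
Step 5: in state D at pos -1, read 0 -> (D,0)->write 1,move R,goto A. Now: state=A, head=0, tape[-4..3]=01011110 (head:     ^)
Step 6: in state A at pos 0, read 1 -> (A,1)->write 0,move R,goto D. Now: state=D, head=1, tape[-4..3]=01010110 (head:      ^)
Step 7: in state D at pos 1, read 1 -> (D,1)->write 0,move R,goto C. Now: state=C, head=2, tape[-4..3]=01010010 (head:       ^)
Step 8: in state C at pos 2, read 1 -> (C,1)->write 1,move L,goto D. Now: state=D, head=1, tape[-4..3]=01010010 (head:      ^)
Step 9: in state D at pos 1, read 0 -> (D,0)->write 1,move R,goto A. Now: state=A, head=2, tape[-4..3]=01010110 (head:       ^)
Step 10: in state A at pos 2, read 1 -> (A,1)->write 0,move R,goto D. Now: state=D, head=3, tape[-4..4]=010101000 (head:        ^)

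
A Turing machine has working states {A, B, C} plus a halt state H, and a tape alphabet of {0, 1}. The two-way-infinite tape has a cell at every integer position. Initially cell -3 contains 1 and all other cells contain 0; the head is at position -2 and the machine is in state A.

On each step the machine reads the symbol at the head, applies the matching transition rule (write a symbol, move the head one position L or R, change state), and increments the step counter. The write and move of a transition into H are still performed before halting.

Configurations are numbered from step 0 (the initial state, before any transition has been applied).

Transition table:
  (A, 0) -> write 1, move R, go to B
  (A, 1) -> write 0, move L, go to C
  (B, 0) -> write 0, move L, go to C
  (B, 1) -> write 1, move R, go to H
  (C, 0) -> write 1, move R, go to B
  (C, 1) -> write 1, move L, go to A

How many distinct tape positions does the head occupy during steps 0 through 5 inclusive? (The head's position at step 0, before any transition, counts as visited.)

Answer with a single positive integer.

Step 1: in state A at pos -2, read 0 -> (A,0)->write 1,move R,goto B. Now: state=B, head=-1, tape[-4..0]=01100 (head:    ^)
Step 2: in state B at pos -1, read 0 -> (B,0)->write 0,move L,goto C. Now: state=C, head=-2, tape[-4..0]=01100 (head:   ^)
Step 3: in state C at pos -2, read 1 -> (C,1)->write 1,move L,goto A. Now: state=A, head=-3, tape[-4..0]=01100 (head:  ^)
Step 4: in state A at pos -3, read 1 -> (A,1)->write 0,move L,goto C. Now: state=C, head=-4, tape[-5..0]=000100 (head:  ^)
Step 5: in state C at pos -4, read 0 -> (C,0)->write 1,move R,goto B. Now: state=B, head=-3, tape[-5..0]=010100 (head:   ^)
Head positions at steps 0..5: starting at -2, distinct positions visited = {-4, -3, -2, -1} -> 4 position(s)

Answer: 4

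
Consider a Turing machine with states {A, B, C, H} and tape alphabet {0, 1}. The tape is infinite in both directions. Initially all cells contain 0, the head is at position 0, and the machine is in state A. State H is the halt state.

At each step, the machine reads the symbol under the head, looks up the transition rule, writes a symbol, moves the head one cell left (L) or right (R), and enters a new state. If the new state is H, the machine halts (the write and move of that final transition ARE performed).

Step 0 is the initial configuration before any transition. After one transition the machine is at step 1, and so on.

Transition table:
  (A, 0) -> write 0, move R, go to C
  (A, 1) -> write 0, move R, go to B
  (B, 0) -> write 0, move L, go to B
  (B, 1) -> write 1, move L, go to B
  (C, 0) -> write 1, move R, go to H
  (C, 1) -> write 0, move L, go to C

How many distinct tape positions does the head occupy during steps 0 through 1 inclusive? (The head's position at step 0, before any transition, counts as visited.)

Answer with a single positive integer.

Step 1: in state A at pos 0, read 0 -> (A,0)->write 0,move R,goto C. Now: state=C, head=1, tape[-1..2]=0000 (head:   ^)
Head positions at steps 0..1: starting at 0, distinct positions visited = {0, 1} -> 2 position(s)

Answer: 2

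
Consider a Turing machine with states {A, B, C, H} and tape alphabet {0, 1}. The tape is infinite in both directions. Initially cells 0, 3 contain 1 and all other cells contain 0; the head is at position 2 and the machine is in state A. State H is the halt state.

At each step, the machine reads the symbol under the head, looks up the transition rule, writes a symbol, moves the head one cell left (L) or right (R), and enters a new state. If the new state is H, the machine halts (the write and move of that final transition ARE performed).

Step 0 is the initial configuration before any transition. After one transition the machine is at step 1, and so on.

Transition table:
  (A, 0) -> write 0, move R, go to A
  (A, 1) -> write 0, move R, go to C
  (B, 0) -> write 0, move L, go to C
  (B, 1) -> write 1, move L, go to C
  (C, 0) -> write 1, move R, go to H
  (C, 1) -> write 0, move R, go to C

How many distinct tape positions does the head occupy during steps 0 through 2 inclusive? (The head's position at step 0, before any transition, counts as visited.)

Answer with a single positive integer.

Answer: 3

Derivation:
Step 1: in state A at pos 2, read 0 -> (A,0)->write 0,move R,goto A. Now: state=A, head=3, tape[-1..4]=010010 (head:     ^)
Step 2: in state A at pos 3, read 1 -> (A,1)->write 0,move R,goto C. Now: state=C, head=4, tape[-1..5]=0100000 (head:      ^)
Head positions at steps 0..2: starting at 2, distinct positions visited = {2, 3, 4} -> 3 position(s)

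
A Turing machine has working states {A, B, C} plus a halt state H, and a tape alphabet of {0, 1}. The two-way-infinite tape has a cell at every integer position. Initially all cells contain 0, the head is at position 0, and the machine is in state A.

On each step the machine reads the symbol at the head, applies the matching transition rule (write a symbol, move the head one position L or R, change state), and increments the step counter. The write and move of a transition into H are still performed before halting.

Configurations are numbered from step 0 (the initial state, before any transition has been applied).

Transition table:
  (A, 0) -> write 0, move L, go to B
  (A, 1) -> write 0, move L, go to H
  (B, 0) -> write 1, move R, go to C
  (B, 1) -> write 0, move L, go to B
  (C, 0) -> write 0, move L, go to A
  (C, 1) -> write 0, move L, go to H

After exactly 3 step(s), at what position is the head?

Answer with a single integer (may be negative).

Step 1: in state A at pos 0, read 0 -> (A,0)->write 0,move L,goto B. Now: state=B, head=-1, tape[-2..1]=0000 (head:  ^)
Step 2: in state B at pos -1, read 0 -> (B,0)->write 1,move R,goto C. Now: state=C, head=0, tape[-2..1]=0100 (head:   ^)
Step 3: in state C at pos 0, read 0 -> (C,0)->write 0,move L,goto A. Now: state=A, head=-1, tape[-2..1]=0100 (head:  ^)

Answer: -1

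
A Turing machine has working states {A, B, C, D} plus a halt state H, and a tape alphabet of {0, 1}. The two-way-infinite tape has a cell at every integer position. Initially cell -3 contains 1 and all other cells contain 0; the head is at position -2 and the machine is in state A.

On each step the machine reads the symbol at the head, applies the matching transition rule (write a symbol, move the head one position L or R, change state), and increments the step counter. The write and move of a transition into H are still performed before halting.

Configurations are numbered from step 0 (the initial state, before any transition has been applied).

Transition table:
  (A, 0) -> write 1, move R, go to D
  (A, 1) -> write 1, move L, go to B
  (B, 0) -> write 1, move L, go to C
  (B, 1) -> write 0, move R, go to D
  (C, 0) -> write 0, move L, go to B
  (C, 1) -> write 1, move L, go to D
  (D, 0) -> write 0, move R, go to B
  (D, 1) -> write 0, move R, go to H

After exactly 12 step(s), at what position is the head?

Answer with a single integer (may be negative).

Step 1: in state A at pos -2, read 0 -> (A,0)->write 1,move R,goto D. Now: state=D, head=-1, tape[-4..0]=01100 (head:    ^)
Step 2: in state D at pos -1, read 0 -> (D,0)->write 0,move R,goto B. Now: state=B, head=0, tape[-4..1]=011000 (head:     ^)
Step 3: in state B at pos 0, read 0 -> (B,0)->write 1,move L,goto C. Now: state=C, head=-1, tape[-4..1]=011010 (head:    ^)
Step 4: in state C at pos -1, read 0 -> (C,0)->write 0,move L,goto B. Now: state=B, head=-2, tape[-4..1]=011010 (head:   ^)
Step 5: in state B at pos -2, read 1 -> (B,1)->write 0,move R,goto D. Now: state=D, head=-1, tape[-4..1]=010010 (head:    ^)
Step 6: in state D at pos -1, read 0 -> (D,0)->write 0,move R,goto B. Now: state=B, head=0, tape[-4..1]=010010 (head:     ^)
Step 7: in state B at pos 0, read 1 -> (B,1)->write 0,move R,goto D. Now: state=D, head=1, tape[-4..2]=0100000 (head:      ^)
Step 8: in state D at pos 1, read 0 -> (D,0)->write 0,move R,goto B. Now: state=B, head=2, tape[-4..3]=01000000 (head:       ^)
Step 9: in state B at pos 2, read 0 -> (B,0)->write 1,move L,goto C. Now: state=C, head=1, tape[-4..3]=01000010 (head:      ^)
Step 10: in state C at pos 1, read 0 -> (C,0)->write 0,move L,goto B. Now: state=B, head=0, tape[-4..3]=01000010 (head:     ^)
Step 11: in state B at pos 0, read 0 -> (B,0)->write 1,move L,goto C. Now: state=C, head=-1, tape[-4..3]=01001010 (head:    ^)
Step 12: in state C at pos -1, read 0 -> (C,0)->write 0,move L,goto B. Now: state=B, head=-2, tape[-4..3]=01001010 (head:   ^)

Answer: -2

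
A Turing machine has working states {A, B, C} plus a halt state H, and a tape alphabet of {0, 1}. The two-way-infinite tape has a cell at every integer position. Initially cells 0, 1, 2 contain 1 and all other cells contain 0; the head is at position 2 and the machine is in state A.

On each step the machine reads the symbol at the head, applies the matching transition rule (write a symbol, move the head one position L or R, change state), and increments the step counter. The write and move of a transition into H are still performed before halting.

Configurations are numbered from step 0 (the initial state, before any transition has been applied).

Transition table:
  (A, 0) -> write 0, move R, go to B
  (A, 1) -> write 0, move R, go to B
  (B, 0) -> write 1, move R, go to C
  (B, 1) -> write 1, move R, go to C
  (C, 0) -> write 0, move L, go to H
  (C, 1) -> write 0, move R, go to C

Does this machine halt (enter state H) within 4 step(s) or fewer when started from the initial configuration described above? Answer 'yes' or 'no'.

Step 1: in state A at pos 2, read 1 -> (A,1)->write 0,move R,goto B. Now: state=B, head=3, tape[-1..4]=011000 (head:     ^)
Step 2: in state B at pos 3, read 0 -> (B,0)->write 1,move R,goto C. Now: state=C, head=4, tape[-1..5]=0110100 (head:      ^)
Step 3: in state C at pos 4, read 0 -> (C,0)->write 0,move L,goto H. Now: state=H, head=3, tape[-1..5]=0110100 (head:     ^)
State H reached at step 3; 3 <= 4 -> yes

Answer: yes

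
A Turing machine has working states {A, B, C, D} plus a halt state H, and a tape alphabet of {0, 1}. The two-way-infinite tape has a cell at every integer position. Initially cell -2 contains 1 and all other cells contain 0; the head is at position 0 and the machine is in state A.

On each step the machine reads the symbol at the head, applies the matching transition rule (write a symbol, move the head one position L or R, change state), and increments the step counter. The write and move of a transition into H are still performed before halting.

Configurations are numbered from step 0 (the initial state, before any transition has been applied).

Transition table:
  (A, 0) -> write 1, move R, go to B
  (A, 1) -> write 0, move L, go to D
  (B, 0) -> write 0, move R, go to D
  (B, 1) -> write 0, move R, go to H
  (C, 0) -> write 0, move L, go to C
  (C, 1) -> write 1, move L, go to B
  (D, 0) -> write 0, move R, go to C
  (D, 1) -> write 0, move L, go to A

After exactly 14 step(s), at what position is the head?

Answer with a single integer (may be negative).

Answer: 0

Derivation:
Step 1: in state A at pos 0, read 0 -> (A,0)->write 1,move R,goto B. Now: state=B, head=1, tape[-3..2]=010100 (head:     ^)
Step 2: in state B at pos 1, read 0 -> (B,0)->write 0,move R,goto D. Now: state=D, head=2, tape[-3..3]=0101000 (head:      ^)
Step 3: in state D at pos 2, read 0 -> (D,0)->write 0,move R,goto C. Now: state=C, head=3, tape[-3..4]=01010000 (head:       ^)
Step 4: in state C at pos 3, read 0 -> (C,0)->write 0,move L,goto C. Now: state=C, head=2, tape[-3..4]=01010000 (head:      ^)
Step 5: in state C at pos 2, read 0 -> (C,0)->write 0,move L,goto C. Now: state=C, head=1, tape[-3..4]=01010000 (head:     ^)
Step 6: in state C at pos 1, read 0 -> (C,0)->write 0,move L,goto C. Now: state=C, head=0, tape[-3..4]=01010000 (head:    ^)
Step 7: in state C at pos 0, read 1 -> (C,1)->write 1,move L,goto B. Now: state=B, head=-1, tape[-3..4]=01010000 (head:   ^)
Step 8: in state B at pos -1, read 0 -> (B,0)->write 0,move R,goto D. Now: state=D, head=0, tape[-3..4]=01010000 (head:    ^)
Step 9: in state D at pos 0, read 1 -> (D,1)->write 0,move L,goto A. Now: state=A, head=-1, tape[-3..4]=01000000 (head:   ^)
Step 10: in state A at pos -1, read 0 -> (A,0)->write 1,move R,goto B. Now: state=B, head=0, tape[-3..4]=01100000 (head:    ^)
Step 11: in state B at pos 0, read 0 -> (B,0)->write 0,move R,goto D. Now: state=D, head=1, tape[-3..4]=01100000 (head:     ^)
Step 12: in state D at pos 1, read 0 -> (D,0)->write 0,move R,goto C. Now: state=C, head=2, tape[-3..4]=01100000 (head:      ^)
Step 13: in state C at pos 2, read 0 -> (C,0)->write 0,move L,goto C. Now: state=C, head=1, tape[-3..4]=01100000 (head:     ^)
Step 14: in state C at pos 1, read 0 -> (C,0)->write 0,move L,goto C. Now: state=C, head=0, tape[-3..4]=01100000 (head:    ^)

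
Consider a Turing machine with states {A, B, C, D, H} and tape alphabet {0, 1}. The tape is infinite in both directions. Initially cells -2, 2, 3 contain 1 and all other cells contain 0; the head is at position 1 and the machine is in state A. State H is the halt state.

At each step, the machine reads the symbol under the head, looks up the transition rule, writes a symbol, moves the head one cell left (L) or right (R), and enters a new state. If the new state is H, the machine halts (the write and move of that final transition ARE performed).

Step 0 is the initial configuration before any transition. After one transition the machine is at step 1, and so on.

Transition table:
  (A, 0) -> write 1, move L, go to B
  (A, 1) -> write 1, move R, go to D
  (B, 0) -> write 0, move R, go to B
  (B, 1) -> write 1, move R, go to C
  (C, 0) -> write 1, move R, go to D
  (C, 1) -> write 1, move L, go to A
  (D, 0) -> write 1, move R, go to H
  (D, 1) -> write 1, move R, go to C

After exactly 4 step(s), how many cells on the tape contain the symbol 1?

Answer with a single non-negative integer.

Step 1: in state A at pos 1, read 0 -> (A,0)->write 1,move L,goto B. Now: state=B, head=0, tape[-3..4]=01001110 (head:    ^)
Step 2: in state B at pos 0, read 0 -> (B,0)->write 0,move R,goto B. Now: state=B, head=1, tape[-3..4]=01001110 (head:     ^)
Step 3: in state B at pos 1, read 1 -> (B,1)->write 1,move R,goto C. Now: state=C, head=2, tape[-3..4]=01001110 (head:      ^)
Step 4: in state C at pos 2, read 1 -> (C,1)->write 1,move L,goto A. Now: state=A, head=1, tape[-3..4]=01001110 (head:     ^)
Cells containing 1 after step 4: {-2, 1, 2, 3} -> 4 cell(s)

Answer: 4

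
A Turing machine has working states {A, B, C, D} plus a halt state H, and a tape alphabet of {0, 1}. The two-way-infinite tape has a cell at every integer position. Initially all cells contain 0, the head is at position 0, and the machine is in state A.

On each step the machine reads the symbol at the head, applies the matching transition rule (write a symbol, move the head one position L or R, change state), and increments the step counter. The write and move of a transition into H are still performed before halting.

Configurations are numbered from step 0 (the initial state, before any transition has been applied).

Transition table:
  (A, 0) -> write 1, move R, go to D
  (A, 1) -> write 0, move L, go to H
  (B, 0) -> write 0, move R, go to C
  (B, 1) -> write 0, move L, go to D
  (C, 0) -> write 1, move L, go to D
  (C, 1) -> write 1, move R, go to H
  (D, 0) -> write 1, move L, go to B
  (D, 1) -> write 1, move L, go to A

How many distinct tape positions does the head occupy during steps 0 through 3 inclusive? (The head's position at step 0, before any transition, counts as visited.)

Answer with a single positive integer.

Step 1: in state A at pos 0, read 0 -> (A,0)->write 1,move R,goto D. Now: state=D, head=1, tape[-1..2]=0100 (head:   ^)
Step 2: in state D at pos 1, read 0 -> (D,0)->write 1,move L,goto B. Now: state=B, head=0, tape[-1..2]=0110 (head:  ^)
Step 3: in state B at pos 0, read 1 -> (B,1)->write 0,move L,goto D. Now: state=D, head=-1, tape[-2..2]=00010 (head:  ^)
Head positions at steps 0..3: starting at 0, distinct positions visited = {-1, 0, 1} -> 3 position(s)

Answer: 3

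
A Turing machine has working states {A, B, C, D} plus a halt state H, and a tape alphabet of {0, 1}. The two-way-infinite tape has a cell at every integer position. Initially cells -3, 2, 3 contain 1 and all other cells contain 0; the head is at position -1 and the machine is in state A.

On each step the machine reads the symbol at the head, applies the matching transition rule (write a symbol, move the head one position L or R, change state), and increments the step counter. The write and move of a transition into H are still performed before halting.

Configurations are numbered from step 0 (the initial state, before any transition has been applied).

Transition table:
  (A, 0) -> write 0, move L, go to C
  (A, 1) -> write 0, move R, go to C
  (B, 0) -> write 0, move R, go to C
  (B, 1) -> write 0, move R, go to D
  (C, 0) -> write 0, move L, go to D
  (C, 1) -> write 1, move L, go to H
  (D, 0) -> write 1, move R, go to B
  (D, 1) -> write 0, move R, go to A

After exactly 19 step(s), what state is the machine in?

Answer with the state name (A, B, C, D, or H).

Step 1: in state A at pos -1, read 0 -> (A,0)->write 0,move L,goto C. Now: state=C, head=-2, tape[-4..4]=010000110 (head:   ^)
Step 2: in state C at pos -2, read 0 -> (C,0)->write 0,move L,goto D. Now: state=D, head=-3, tape[-4..4]=010000110 (head:  ^)
Step 3: in state D at pos -3, read 1 -> (D,1)->write 0,move R,goto A. Now: state=A, head=-2, tape[-4..4]=000000110 (head:   ^)
Step 4: in state A at pos -2, read 0 -> (A,0)->write 0,move L,goto C. Now: state=C, head=-3, tape[-4..4]=000000110 (head:  ^)
Step 5: in state C at pos -3, read 0 -> (C,0)->write 0,move L,goto D. Now: state=D, head=-4, tape[-5..4]=0000000110 (head:  ^)
Step 6: in state D at pos -4, read 0 -> (D,0)->write 1,move R,goto B. Now: state=B, head=-3, tape[-5..4]=0100000110 (head:   ^)
Step 7: in state B at pos -3, read 0 -> (B,0)->write 0,move R,goto C. Now: state=C, head=-2, tape[-5..4]=0100000110 (head:    ^)
Step 8: in state C at pos -2, read 0 -> (C,0)->write 0,move L,goto D. Now: state=D, head=-3, tape[-5..4]=0100000110 (head:   ^)
Step 9: in state D at pos -3, read 0 -> (D,0)->write 1,move R,goto B. Now: state=B, head=-2, tape[-5..4]=0110000110 (head:    ^)
Step 10: in state B at pos -2, read 0 -> (B,0)->write 0,move R,goto C. Now: state=C, head=-1, tape[-5..4]=0110000110 (head:     ^)
Step 11: in state C at pos -1, read 0 -> (C,0)->write 0,move L,goto D. Now: state=D, head=-2, tape[-5..4]=0110000110 (head:    ^)
Step 12: in state D at pos -2, read 0 -> (D,0)->write 1,move R,goto B. Now: state=B, head=-1, tape[-5..4]=0111000110 (head:     ^)
Step 13: in state B at pos -1, read 0 -> (B,0)->write 0,move R,goto C. Now: state=C, head=0, tape[-5..4]=0111000110 (head:      ^)
Step 14: in state C at pos 0, read 0 -> (C,0)->write 0,move L,goto D. Now: state=D, head=-1, tape[-5..4]=0111000110 (head:     ^)
Step 15: in state D at pos -1, read 0 -> (D,0)->write 1,move R,goto B. Now: state=B, head=0, tape[-5..4]=0111100110 (head:      ^)
Step 16: in state B at pos 0, read 0 -> (B,0)->write 0,move R,goto C. Now: state=C, head=1, tape[-5..4]=0111100110 (head:       ^)
Step 17: in state C at pos 1, read 0 -> (C,0)->write 0,move L,goto D. Now: state=D, head=0, tape[-5..4]=0111100110 (head:      ^)
Step 18: in state D at pos 0, read 0 -> (D,0)->write 1,move R,goto B. Now: state=B, head=1, tape[-5..4]=0111110110 (head:       ^)
Step 19: in state B at pos 1, read 0 -> (B,0)->write 0,move R,goto C. Now: state=C, head=2, tape[-5..4]=0111110110 (head:        ^)

Answer: C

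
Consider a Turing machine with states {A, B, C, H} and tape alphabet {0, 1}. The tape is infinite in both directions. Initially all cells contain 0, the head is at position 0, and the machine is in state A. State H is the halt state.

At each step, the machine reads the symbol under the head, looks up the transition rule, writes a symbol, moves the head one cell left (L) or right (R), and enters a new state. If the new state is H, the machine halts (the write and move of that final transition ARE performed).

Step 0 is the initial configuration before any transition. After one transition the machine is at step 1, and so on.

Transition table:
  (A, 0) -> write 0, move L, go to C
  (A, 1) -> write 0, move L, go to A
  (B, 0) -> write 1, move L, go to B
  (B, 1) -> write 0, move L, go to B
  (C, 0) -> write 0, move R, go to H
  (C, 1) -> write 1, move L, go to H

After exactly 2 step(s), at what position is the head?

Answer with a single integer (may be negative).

Answer: 0

Derivation:
Step 1: in state A at pos 0, read 0 -> (A,0)->write 0,move L,goto C. Now: state=C, head=-1, tape[-2..1]=0000 (head:  ^)
Step 2: in state C at pos -1, read 0 -> (C,0)->write 0,move R,goto H. Now: state=H, head=0, tape[-2..1]=0000 (head:   ^)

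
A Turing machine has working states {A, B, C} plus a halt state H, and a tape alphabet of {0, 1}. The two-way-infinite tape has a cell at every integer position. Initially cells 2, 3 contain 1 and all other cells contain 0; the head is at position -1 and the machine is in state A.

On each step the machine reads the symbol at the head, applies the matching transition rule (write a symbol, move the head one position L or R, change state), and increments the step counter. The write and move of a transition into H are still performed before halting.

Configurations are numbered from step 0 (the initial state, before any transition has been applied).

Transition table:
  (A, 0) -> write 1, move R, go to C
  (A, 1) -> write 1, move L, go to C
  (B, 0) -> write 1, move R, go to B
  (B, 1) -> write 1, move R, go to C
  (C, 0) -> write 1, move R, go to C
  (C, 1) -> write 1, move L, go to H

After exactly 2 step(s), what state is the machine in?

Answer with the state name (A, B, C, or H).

Answer: C

Derivation:
Step 1: in state A at pos -1, read 0 -> (A,0)->write 1,move R,goto C. Now: state=C, head=0, tape[-2..4]=0100110 (head:   ^)
Step 2: in state C at pos 0, read 0 -> (C,0)->write 1,move R,goto C. Now: state=C, head=1, tape[-2..4]=0110110 (head:    ^)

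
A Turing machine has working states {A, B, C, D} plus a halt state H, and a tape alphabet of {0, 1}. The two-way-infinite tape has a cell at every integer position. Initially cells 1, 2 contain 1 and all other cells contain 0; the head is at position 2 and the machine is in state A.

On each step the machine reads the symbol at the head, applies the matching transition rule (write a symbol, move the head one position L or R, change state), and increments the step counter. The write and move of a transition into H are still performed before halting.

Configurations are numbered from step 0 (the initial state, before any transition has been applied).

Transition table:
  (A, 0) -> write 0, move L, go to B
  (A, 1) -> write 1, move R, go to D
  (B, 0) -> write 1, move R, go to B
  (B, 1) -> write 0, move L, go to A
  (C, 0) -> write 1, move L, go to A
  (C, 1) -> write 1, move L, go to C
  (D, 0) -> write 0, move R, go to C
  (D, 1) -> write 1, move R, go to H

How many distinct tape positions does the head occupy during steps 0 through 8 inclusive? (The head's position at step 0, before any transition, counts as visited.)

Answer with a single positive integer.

Step 1: in state A at pos 2, read 1 -> (A,1)->write 1,move R,goto D. Now: state=D, head=3, tape[0..4]=01100 (head:    ^)
Step 2: in state D at pos 3, read 0 -> (D,0)->write 0,move R,goto C. Now: state=C, head=4, tape[0..5]=011000 (head:     ^)
Step 3: in state C at pos 4, read 0 -> (C,0)->write 1,move L,goto A. Now: state=A, head=3, tape[0..5]=011010 (head:    ^)
Step 4: in state A at pos 3, read 0 -> (A,0)->write 0,move L,goto B. Now: state=B, head=2, tape[0..5]=011010 (head:   ^)
Step 5: in state B at pos 2, read 1 -> (B,1)->write 0,move L,goto A. Now: state=A, head=1, tape[0..5]=010010 (head:  ^)
Step 6: in state A at pos 1, read 1 -> (A,1)->write 1,move R,goto D. Now: state=D, head=2, tape[0..5]=010010 (head:   ^)
Step 7: in state D at pos 2, read 0 -> (D,0)->write 0,move R,goto C. Now: state=C, head=3, tape[0..5]=010010 (head:    ^)
Step 8: in state C at pos 3, read 0 -> (C,0)->write 1,move L,goto A. Now: state=A, head=2, tape[0..5]=010110 (head:   ^)
Head positions at steps 0..8: starting at 2, distinct positions visited = {1, 2, 3, 4} -> 4 position(s)

Answer: 4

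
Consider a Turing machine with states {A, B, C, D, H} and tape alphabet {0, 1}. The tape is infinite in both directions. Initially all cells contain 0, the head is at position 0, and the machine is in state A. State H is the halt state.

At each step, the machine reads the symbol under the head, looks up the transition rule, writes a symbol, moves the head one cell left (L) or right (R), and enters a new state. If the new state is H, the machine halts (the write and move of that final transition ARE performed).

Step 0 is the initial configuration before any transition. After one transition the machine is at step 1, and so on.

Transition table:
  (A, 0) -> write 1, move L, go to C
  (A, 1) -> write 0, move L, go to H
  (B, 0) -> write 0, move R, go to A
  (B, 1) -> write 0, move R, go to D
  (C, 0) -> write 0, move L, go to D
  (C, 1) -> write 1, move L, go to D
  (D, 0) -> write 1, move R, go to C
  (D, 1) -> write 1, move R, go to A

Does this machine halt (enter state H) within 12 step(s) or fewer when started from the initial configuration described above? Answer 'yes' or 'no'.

Answer: yes

Derivation:
Step 1: in state A at pos 0, read 0 -> (A,0)->write 1,move L,goto C. Now: state=C, head=-1, tape[-2..1]=0010 (head:  ^)
Step 2: in state C at pos -1, read 0 -> (C,0)->write 0,move L,goto D. Now: state=D, head=-2, tape[-3..1]=00010 (head:  ^)
Step 3: in state D at pos -2, read 0 -> (D,0)->write 1,move R,goto C. Now: state=C, head=-1, tape[-3..1]=01010 (head:   ^)
Step 4: in state C at pos -1, read 0 -> (C,0)->write 0,move L,goto D. Now: state=D, head=-2, tape[-3..1]=01010 (head:  ^)
Step 5: in state D at pos -2, read 1 -> (D,1)->write 1,move R,goto A. Now: state=A, head=-1, tape[-3..1]=01010 (head:   ^)
Step 6: in state A at pos -1, read 0 -> (A,0)->write 1,move L,goto C. Now: state=C, head=-2, tape[-3..1]=01110 (head:  ^)
Step 7: in state C at pos -2, read 1 -> (C,1)->write 1,move L,goto D. Now: state=D, head=-3, tape[-4..1]=001110 (head:  ^)
Step 8: in state D at pos -3, read 0 -> (D,0)->write 1,move R,goto C. Now: state=C, head=-2, tape[-4..1]=011110 (head:   ^)
Step 9: in state C at pos -2, read 1 -> (C,1)->write 1,move L,goto D. Now: state=D, head=-3, tape[-4..1]=011110 (head:  ^)
Step 10: in state D at pos -3, read 1 -> (D,1)->write 1,move R,goto A. Now: state=A, head=-2, tape[-4..1]=011110 (head:   ^)
Step 11: in state A at pos -2, read 1 -> (A,1)->write 0,move L,goto H. Now: state=H, head=-3, tape[-4..1]=010110 (head:  ^)
State H reached at step 11; 11 <= 12 -> yes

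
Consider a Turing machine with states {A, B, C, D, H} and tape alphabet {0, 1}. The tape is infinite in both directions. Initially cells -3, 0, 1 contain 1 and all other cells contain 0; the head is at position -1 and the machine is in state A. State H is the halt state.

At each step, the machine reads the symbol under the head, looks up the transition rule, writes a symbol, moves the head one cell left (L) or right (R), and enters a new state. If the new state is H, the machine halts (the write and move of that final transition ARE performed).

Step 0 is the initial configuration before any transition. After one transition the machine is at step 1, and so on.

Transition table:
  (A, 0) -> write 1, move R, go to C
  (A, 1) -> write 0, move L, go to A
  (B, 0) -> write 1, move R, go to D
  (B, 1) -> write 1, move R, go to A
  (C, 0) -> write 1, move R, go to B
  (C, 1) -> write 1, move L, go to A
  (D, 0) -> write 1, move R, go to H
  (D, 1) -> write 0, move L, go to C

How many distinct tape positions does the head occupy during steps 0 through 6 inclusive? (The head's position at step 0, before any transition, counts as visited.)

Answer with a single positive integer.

Step 1: in state A at pos -1, read 0 -> (A,0)->write 1,move R,goto C. Now: state=C, head=0, tape[-4..2]=0101110 (head:     ^)
Step 2: in state C at pos 0, read 1 -> (C,1)->write 1,move L,goto A. Now: state=A, head=-1, tape[-4..2]=0101110 (head:    ^)
Step 3: in state A at pos -1, read 1 -> (A,1)->write 0,move L,goto A. Now: state=A, head=-2, tape[-4..2]=0100110 (head:   ^)
Step 4: in state A at pos -2, read 0 -> (A,0)->write 1,move R,goto C. Now: state=C, head=-1, tape[-4..2]=0110110 (head:    ^)
Step 5: in state C at pos -1, read 0 -> (C,0)->write 1,move R,goto B. Now: state=B, head=0, tape[-4..2]=0111110 (head:     ^)
Step 6: in state B at pos 0, read 1 -> (B,1)->write 1,move R,goto A. Now: state=A, head=1, tape[-4..2]=0111110 (head:      ^)
Head positions at steps 0..6: starting at -1, distinct positions visited = {-2, -1, 0, 1} -> 4 position(s)

Answer: 4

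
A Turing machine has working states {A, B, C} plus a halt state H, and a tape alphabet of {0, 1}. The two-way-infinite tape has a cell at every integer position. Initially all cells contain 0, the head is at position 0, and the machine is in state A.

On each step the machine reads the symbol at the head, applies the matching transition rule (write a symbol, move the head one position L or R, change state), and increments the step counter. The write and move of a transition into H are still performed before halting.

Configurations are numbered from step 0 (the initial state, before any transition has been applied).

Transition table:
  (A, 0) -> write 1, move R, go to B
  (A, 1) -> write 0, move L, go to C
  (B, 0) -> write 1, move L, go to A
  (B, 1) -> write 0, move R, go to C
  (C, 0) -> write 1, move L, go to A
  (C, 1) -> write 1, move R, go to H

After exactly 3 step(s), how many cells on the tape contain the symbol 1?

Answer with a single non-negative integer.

Answer: 1

Derivation:
Step 1: in state A at pos 0, read 0 -> (A,0)->write 1,move R,goto B. Now: state=B, head=1, tape[-1..2]=0100 (head:   ^)
Step 2: in state B at pos 1, read 0 -> (B,0)->write 1,move L,goto A. Now: state=A, head=0, tape[-1..2]=0110 (head:  ^)
Step 3: in state A at pos 0, read 1 -> (A,1)->write 0,move L,goto C. Now: state=C, head=-1, tape[-2..2]=00010 (head:  ^)
Cells containing 1 after step 3: {1} -> 1 cell(s)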